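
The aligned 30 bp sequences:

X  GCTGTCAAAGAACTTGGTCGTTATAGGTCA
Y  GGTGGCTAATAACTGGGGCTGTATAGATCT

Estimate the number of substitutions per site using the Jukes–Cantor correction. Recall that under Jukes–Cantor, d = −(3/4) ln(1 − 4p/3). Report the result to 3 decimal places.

0.441

The sequences differ at 10 of 30 sites (2, 5, 7, 10, 15, 18, 20, 21, 27, 30), so p = 10/30 ≈ 0.333333.
d = −(3/4) ln(1 − 4p/3) = −0.75 ln(1 − 0.444444) = −0.75 ln(0.555556)
  = −0.75 × (-0.587786) = 0.440840 substitutions/site.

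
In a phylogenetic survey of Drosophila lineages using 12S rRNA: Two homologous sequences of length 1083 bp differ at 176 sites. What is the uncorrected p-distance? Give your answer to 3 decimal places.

p = 176/1083 = 0.162511… ≈ 0.163 (to 3 d.p.).

0.163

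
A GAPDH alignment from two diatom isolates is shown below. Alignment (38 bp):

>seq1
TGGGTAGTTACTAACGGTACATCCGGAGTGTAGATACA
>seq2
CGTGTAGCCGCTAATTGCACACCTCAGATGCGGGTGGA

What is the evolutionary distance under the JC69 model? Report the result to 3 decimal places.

The sequences differ at 19 of 38 sites, so p = 19/38 = 0.5.
d = −(3/4) ln(1 − 4p/3) = −0.75 ln(1 − 0.666667) = −0.75 ln(0.333333)
  = −0.75 × (-1.098613) = 0.823960 substitutions/site.

0.824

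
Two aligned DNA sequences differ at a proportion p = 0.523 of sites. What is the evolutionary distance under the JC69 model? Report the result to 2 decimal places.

d = −(3/4) ln(1 − 4p/3) = −0.75 ln(1 − 0.697333) = −0.75 ln(0.302667)
  = −0.75 × (-1.195122) = 0.896342 substitutions/site.

0.90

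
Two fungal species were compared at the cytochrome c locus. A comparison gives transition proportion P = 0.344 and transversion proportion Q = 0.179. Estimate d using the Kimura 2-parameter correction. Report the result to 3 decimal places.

1.119

Under the Kimura two-parameter model, d = −½ ln(1 − 2P − Q) − ¼ ln(1 − 2Q).
1 − 2P − Q = 0.133, giving −½ ln(0.133) = 1.008703.
1 − 2Q = 0.642, giving −¼ ln(0.642) = 0.110792.
d = 1.008703 + 0.110792 = 1.119495.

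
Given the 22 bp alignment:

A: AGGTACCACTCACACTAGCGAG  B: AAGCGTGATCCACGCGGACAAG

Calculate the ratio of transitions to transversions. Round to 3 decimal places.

5.000

Transitions are A↔G and C↔T; transversions are all other mismatches.
Transitions: 10. Transversions: 2.
R = 10/2 = 5.000.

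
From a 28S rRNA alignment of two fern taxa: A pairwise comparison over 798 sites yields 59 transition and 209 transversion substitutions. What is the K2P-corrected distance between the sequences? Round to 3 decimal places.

0.449

P = 59/798 ≈ 0.073935 and Q = 209/798 ≈ 0.261905.
Under the Kimura two-parameter model, d = −½ ln(1 − 2P − Q) − ¼ ln(1 − 2Q).
1 − 2P − Q = 0.590225, giving −½ ln(0.590225) = 0.263626.
1 − 2Q = 0.47619, giving −¼ ln(0.47619) = 0.185485.
d = 0.263626 + 0.185485 = 0.449111.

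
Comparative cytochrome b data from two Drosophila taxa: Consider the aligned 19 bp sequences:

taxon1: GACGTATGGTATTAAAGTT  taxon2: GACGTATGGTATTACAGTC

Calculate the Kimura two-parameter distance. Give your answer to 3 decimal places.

0.114

Of 19 sites, 1 differences are transitions and 1 are transversions, so P = 1/19 ≈ 0.052632 and Q = 1/19 ≈ 0.052632.
Under the Kimura two-parameter model, d = −½ ln(1 − 2P − Q) − ¼ ln(1 − 2Q).
1 − 2P − Q = 0.842104, giving −½ ln(0.842104) = 0.085926.
1 − 2Q = 0.894736, giving −¼ ln(0.894736) = 0.027807.
d = 0.085926 + 0.027807 = 0.113733.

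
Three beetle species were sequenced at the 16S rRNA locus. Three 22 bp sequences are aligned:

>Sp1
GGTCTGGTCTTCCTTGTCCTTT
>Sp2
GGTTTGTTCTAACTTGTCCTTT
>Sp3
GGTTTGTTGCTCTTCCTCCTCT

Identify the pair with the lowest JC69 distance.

Sp1 and Sp2

Sp1–Sp2: 4/22 differ, p = 0.182, d = 0.208.
Sp1–Sp3: 8/22 differ, p = 0.364, d = 0.497.
Sp2–Sp3: 8/22 differ, p = 0.364, d = 0.497.
The smallest distance is between Sp1 and Sp2.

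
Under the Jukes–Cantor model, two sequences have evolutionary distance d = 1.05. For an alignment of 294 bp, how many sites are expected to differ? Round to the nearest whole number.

Invert JC69: p = (3/4)(1 − e^(−4d/3)) = 0.75 × (1 − e^(-1.4)) = 0.75 × (1 − 0.246597) = 0.565052.
Expected differing sites = pL ≈ 0.565052 × 294 = 166.125288 ≈ 166.

166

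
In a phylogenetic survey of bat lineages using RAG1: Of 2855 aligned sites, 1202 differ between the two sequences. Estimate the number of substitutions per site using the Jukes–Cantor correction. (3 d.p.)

0.618

p = 1202/2855 ≈ 0.421016.
d = −(3/4) ln(1 − 4p/3) = −0.75 ln(1 − 0.561355) = −0.75 ln(0.438645)
  = −0.75 × (-0.824065) = 0.618049 substitutions/site.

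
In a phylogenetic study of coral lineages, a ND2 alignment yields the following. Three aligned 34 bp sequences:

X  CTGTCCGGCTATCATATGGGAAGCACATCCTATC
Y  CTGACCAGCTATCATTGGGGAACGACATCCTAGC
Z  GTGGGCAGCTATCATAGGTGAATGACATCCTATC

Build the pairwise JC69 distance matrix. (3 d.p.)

X–Y: 7/34 sites differ → p ≈ 0.205882, d = −0.75 ln(1 − 0.274509) = 0.240680 ≈ 0.241.
X–Z: 8/34 sites differ → p ≈ 0.235294, d = −0.75 ln(1 − 0.313725) = 0.282358 ≈ 0.282.
Y–Z: 7/34 sites differ → p ≈ 0.205882, d = −0.75 ln(1 − 0.274509) = 0.240680 ≈ 0.241.

d(X,Y) = 0.241, d(X,Z) = 0.282, d(Y,Z) = 0.241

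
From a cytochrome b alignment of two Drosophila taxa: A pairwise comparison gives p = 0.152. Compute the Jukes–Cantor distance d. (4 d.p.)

d = −(3/4) ln(1 − 4p/3) = −0.75 ln(1 − 0.202667) = −0.75 ln(0.797333)
  = −0.75 × (-0.226483) = 0.169862 substitutions/site.

0.1699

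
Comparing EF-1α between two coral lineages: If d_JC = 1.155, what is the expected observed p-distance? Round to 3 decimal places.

p = (3/4)(1 − e^(−4d/3)) = 0.75 × (1 − e^(-1.54)) = 0.75 × (1 − 0.214381) = 0.589214.

0.589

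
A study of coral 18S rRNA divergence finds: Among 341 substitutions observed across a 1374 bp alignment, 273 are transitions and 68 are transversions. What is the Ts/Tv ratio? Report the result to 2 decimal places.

R = 273/68 = 4.014705… ≈ 4.01 (to 2 d.p.).

4.01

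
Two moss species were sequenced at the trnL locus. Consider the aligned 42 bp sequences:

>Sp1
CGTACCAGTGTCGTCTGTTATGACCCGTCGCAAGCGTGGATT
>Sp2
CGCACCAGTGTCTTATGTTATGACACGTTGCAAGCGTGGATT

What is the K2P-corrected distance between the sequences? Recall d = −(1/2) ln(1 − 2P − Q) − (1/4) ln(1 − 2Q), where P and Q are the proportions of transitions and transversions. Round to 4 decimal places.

Of 42 sites, 2 differences are transitions and 3 are transversions, so P = 2/42 ≈ 0.047619 and Q = 3/42 ≈ 0.071429.
Under the Kimura two-parameter model, d = −½ ln(1 − 2P − Q) − ¼ ln(1 − 2Q).
1 − 2P − Q = 0.833333, giving −½ ln(0.833333) = 0.091161.
1 − 2Q = 0.857142, giving −¼ ln(0.857142) = 0.038538.
d = 0.091161 + 0.038538 = 0.129699.

0.1297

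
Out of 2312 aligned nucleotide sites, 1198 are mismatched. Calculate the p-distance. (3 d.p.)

p = 1198/2312 = 0.518166… ≈ 0.518 (to 3 d.p.).

0.518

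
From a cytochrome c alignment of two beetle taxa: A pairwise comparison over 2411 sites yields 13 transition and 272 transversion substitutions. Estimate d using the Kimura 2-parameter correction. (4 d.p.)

P = 13/2411 ≈ 0.005392 and Q = 272/2411 ≈ 0.112816.
Under the Kimura two-parameter model, d = −½ ln(1 − 2P − Q) − ¼ ln(1 − 2Q).
1 − 2P − Q = 0.8764, giving −½ ln(0.8764) = 0.065966.
1 − 2Q = 0.774368, giving −¼ ln(0.774368) = 0.063927.
d = 0.065966 + 0.063927 = 0.129893.

0.1299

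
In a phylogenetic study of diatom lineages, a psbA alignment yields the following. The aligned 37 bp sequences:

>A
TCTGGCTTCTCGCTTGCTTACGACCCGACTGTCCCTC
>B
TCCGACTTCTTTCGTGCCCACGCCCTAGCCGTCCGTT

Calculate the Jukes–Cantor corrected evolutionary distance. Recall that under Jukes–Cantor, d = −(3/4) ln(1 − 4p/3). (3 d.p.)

0.527

The sequences differ at 14 of 37 sites, so p = 14/37 ≈ 0.378378.
d = −(3/4) ln(1 − 4p/3) = −0.75 ln(1 − 0.504504) = −0.75 ln(0.495496)
  = −0.75 × (-0.702196) = 0.526647 substitutions/site.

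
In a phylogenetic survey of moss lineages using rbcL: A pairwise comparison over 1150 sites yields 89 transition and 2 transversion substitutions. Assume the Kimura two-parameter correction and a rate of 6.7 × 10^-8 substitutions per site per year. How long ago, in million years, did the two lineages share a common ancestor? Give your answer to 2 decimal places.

0.64

P = 89/1150 ≈ 0.077391 and Q = 2/1150 ≈ 0.001739.
Under the Kimura two-parameter model, d = −½ ln(1 − 2P − Q) − ¼ ln(1 − 2Q).
1 − 2P − Q = 0.843479, giving −½ ln(0.843479) = 0.085110.
1 − 2Q = 0.996522, giving −¼ ln(0.996522) = 0.000871.
d = 0.085110 + 0.000871 = 0.085981.
Under a molecular clock d = 2μt, so t = d/(2μ) = 0.085981 / (2 × 6.7 × 10^-8) = 0.64 million years.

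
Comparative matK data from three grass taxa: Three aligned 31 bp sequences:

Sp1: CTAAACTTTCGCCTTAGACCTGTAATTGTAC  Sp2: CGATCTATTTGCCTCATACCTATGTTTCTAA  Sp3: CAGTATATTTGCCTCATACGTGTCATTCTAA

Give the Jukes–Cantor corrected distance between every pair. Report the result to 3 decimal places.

Sp1–Sp2: 13/31 sites differ → p ≈ 0.419355, d = −0.75 ln(1 − 0.55914) = 0.614271 ≈ 0.614.
Sp1–Sp3: 12/31 sites differ → p ≈ 0.387097, d = −0.75 ln(1 − 0.516129) = 0.544453 ≈ 0.544.
Sp2–Sp3: 7/31 sites differ → p ≈ 0.225806, d = −0.75 ln(1 − 0.301075) = 0.268659 ≈ 0.269.

d(Sp1,Sp2) = 0.614, d(Sp1,Sp3) = 0.544, d(Sp2,Sp3) = 0.269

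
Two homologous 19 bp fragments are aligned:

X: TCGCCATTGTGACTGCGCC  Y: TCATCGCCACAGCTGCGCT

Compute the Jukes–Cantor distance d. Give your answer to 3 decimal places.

0.907

The sequences differ at 10 of 19 sites (3, 4, 6, 7, 8, 9, 10, 11, 12, 19), so p = 10/19 ≈ 0.526316.
d = −(3/4) ln(1 − 4p/3) = −0.75 ln(1 − 0.701755) = −0.75 ln(0.298245)
  = −0.75 × (-1.209840) = 0.907380 substitutions/site.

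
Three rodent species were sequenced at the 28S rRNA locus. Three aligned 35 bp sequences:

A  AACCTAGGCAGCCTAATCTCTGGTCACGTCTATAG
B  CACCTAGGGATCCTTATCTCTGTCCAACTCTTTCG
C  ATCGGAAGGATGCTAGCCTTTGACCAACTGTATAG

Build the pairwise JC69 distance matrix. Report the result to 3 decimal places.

A–B: 10/35 sites differ → p ≈ 0.285714, d = −0.75 ln(1 − 0.380952) = 0.359679 ≈ 0.360.
A–C: 15/35 sites differ → p ≈ 0.428571, d = −0.75 ln(1 − 0.571428) = 0.635472 ≈ 0.635.
B–C: 14/35 sites differ → p = 0.4, d = −0.75 ln(1 − 0.533333) = 0.571605 ≈ 0.572.

d(A,B) = 0.360, d(A,C) = 0.635, d(B,C) = 0.572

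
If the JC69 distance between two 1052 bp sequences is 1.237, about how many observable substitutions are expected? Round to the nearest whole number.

Invert JC69: p = (3/4)(1 − e^(−4d/3)) = 0.75 × (1 − e^(-1.649333)) = 0.75 × (1 − 0.192178) = 0.605867.
Expected differing sites = pL ≈ 0.605867 × 1052 = 637.372084 ≈ 637.

637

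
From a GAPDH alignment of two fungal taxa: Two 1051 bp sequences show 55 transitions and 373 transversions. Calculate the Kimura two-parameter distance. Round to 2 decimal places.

P = 55/1051 ≈ 0.052331 and Q = 373/1051 ≈ 0.3549.
Under the Kimura two-parameter model, d = −½ ln(1 − 2P − Q) − ¼ ln(1 − 2Q).
1 − 2P − Q = 0.540438, giving −½ ln(0.540438) = 0.307688.
1 − 2Q = 0.2902, giving −¼ ln(0.2902) = 0.309296.
d = 0.307688 + 0.309296 = 0.616984.

0.62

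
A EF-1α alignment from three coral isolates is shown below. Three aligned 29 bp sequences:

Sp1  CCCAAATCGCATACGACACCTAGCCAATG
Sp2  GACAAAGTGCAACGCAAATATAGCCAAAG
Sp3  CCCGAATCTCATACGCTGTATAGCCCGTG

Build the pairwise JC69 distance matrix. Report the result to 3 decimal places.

d(Sp1,Sp2) = 0.602, d(Sp1,Sp3) = 0.401, d(Sp2,Sp3) = 0.998

Sp1–Sp2: 12/29 sites differ → p ≈ 0.413793, d = −0.75 ln(1 − 0.551724) = 0.601760 ≈ 0.602.
Sp1–Sp3: 9/29 sites differ → p ≈ 0.310345, d = −0.75 ln(1 − 0.413793) = 0.400562 ≈ 0.401.
Sp2–Sp3: 16/29 sites differ → p ≈ 0.551724, d = −0.75 ln(1 − 0.735632) = 0.997810 ≈ 0.998.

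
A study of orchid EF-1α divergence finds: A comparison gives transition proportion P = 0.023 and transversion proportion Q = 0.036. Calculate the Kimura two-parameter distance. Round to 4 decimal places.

0.0615

Under the Kimura two-parameter model, d = −½ ln(1 − 2P − Q) − ¼ ln(1 − 2Q).
1 − 2P − Q = 0.918, giving −½ ln(0.918) = 0.042779.
1 − 2Q = 0.928, giving −¼ ln(0.928) = 0.018681.
d = 0.042779 + 0.018681 = 0.061460.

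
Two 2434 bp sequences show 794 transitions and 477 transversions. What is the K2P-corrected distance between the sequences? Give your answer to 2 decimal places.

1.07

P = 794/2434 ≈ 0.326212 and Q = 477/2434 ≈ 0.195974.
Under the Kimura two-parameter model, d = −½ ln(1 − 2P − Q) − ¼ ln(1 − 2Q).
1 − 2P − Q = 0.151602, giving −½ ln(0.151602) = 0.943248.
1 − 2Q = 0.608052, giving −¼ ln(0.608052) = 0.124374.
d = 0.943248 + 0.124374 = 1.067622.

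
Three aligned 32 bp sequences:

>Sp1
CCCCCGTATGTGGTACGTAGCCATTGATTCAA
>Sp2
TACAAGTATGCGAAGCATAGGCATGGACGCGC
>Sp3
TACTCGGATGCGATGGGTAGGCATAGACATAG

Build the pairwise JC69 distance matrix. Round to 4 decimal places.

d(Sp1,Sp2) = 0.7356, d(Sp1,Sp3) = 0.6566, d(Sp2,Sp3) = 0.4598

Sp1–Sp2: 15/32 sites differ → p = 0.46875, d = −0.75 ln(1 − 0.625) = 0.735622 ≈ 0.7356.
Sp1–Sp3: 14/32 sites differ → p = 0.4375, d = −0.75 ln(1 − 0.583333) = 0.656601 ≈ 0.6566.
Sp2–Sp3: 11/32 sites differ → p = 0.34375, d = −0.75 ln(1 − 0.458333) = 0.459828 ≈ 0.4598.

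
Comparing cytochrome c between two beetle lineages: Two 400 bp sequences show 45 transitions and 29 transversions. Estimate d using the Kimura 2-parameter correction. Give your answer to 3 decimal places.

0.216

P = 45/400 = 0.1125 and Q = 29/400 = 0.0725.
Under the Kimura two-parameter model, d = −½ ln(1 − 2P − Q) − ¼ ln(1 − 2Q).
1 − 2P − Q = 0.7025, giving −½ ln(0.7025) = 0.176555.
1 − 2Q = 0.855, giving −¼ ln(0.855) = 0.039163.
d = 0.176555 + 0.039163 = 0.215718.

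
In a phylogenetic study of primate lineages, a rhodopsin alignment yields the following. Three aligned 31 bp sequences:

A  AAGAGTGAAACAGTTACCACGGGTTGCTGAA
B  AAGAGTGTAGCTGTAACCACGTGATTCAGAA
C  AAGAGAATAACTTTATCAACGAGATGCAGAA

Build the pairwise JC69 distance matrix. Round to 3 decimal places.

A–B: 8/31 sites differ → p ≈ 0.258065, d = −0.75 ln(1 − 0.344087) = 0.316295 ≈ 0.316.
A–C: 11/31 sites differ → p ≈ 0.354839, d = −0.75 ln(1 − 0.473119) = 0.480585 ≈ 0.481.
B–C: 8/31 sites differ → p ≈ 0.258065, d = −0.75 ln(1 − 0.344087) = 0.316295 ≈ 0.316.

d(A,B) = 0.316, d(A,C) = 0.481, d(B,C) = 0.316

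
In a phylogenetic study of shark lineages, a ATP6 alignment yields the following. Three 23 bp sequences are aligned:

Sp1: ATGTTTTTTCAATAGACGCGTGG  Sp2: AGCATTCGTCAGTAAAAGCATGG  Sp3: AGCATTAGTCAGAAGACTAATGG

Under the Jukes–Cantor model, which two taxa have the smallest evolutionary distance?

Sp2 and Sp3

Sp1–Sp2: 9/23 differ, p = 0.391, d = 0.553.
Sp1–Sp3: 10/23 differ, p = 0.435, d = 0.650.
Sp2–Sp3: 6/23 differ, p = 0.261, d = 0.321.
The smallest distance is between Sp2 and Sp3.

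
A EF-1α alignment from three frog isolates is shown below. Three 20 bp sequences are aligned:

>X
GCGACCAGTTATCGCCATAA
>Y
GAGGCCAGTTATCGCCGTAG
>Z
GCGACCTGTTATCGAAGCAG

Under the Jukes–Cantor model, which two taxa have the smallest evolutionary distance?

X–Y: 4/20 differ, p = 0.200, d = 0.233.
X–Z: 6/20 differ, p = 0.300, d = 0.383.
Y–Z: 6/20 differ, p = 0.300, d = 0.383.
The smallest distance is between X and Y.

X and Y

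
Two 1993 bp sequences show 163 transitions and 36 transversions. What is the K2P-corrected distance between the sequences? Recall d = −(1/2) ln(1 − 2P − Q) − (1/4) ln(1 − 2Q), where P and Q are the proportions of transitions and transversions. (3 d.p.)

0.109

P = 163/1993 ≈ 0.081786 and Q = 36/1993 ≈ 0.018063.
Under the Kimura two-parameter model, d = −½ ln(1 − 2P − Q) − ¼ ln(1 − 2Q).
1 − 2P − Q = 0.818365, giving −½ ln(0.818365) = 0.100223.
1 − 2Q = 0.963874, giving −¼ ln(0.963874) = 0.009199.
d = 0.100223 + 0.009199 = 0.109422.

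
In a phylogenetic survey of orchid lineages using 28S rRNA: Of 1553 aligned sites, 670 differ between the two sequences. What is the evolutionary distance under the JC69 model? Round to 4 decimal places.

0.6422

p = 670/1553 ≈ 0.431423.
d = −(3/4) ln(1 − 4p/3) = −0.75 ln(1 − 0.575231) = −0.75 ln(0.424769)
  = −0.75 × (-0.856210) = 0.642158 substitutions/site.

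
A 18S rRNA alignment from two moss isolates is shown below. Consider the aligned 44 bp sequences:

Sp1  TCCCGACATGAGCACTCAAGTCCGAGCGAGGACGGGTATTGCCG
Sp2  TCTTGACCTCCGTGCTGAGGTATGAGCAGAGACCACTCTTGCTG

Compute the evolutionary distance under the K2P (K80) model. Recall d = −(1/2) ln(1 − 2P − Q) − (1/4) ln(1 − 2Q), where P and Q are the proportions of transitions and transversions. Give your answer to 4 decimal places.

0.6856

Of 44 sites, 11 differences are transitions and 8 are transversions, so P = 11/44 = 0.25 and Q = 8/44 ≈ 0.181818.
Under the Kimura two-parameter model, d = −½ ln(1 − 2P − Q) − ¼ ln(1 − 2Q).
1 − 2P − Q = 0.318182, giving −½ ln(0.318182) = 0.572566.
1 − 2Q = 0.636364, giving −¼ ln(0.636364) = 0.112996.
d = 0.572566 + 0.112996 = 0.685562.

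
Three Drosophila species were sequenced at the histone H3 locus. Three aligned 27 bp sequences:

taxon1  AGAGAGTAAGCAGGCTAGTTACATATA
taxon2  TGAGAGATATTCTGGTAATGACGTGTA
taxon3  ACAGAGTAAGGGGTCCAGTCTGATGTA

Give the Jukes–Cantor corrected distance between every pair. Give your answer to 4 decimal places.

d(taxon1,taxon2) = 0.6735, d(taxon1,taxon3) = 0.4408, d(taxon2,taxon3) = 1.1709

taxon1–taxon2: 12/27 sites differ → p ≈ 0.444444, d = −0.75 ln(1 − 0.592592) = 0.673455 ≈ 0.6735.
taxon1–taxon3: 9/27 sites differ → p ≈ 0.333333, d = −0.75 ln(1 − 0.444444) = 0.440839 ≈ 0.4408.
taxon2–taxon3: 16/27 sites differ → p ≈ 0.592593, d = −0.75 ln(1 − 0.790124) = 1.170929 ≈ 1.1709.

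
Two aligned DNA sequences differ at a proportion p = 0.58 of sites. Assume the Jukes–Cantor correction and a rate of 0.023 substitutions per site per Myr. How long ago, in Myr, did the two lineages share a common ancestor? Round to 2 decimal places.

24.20

d = −(3/4) ln(1 − 4p/3) = −0.75 ln(1 − 0.773333) = −0.75 ln(0.226667)
  = −0.75 × (-1.484273) = 1.113205 substitutions/site.
Under a molecular clock d = 2μt, so t = d/(2μ) = 1.113205 / (2 × 0.023) = 24.20 Myr.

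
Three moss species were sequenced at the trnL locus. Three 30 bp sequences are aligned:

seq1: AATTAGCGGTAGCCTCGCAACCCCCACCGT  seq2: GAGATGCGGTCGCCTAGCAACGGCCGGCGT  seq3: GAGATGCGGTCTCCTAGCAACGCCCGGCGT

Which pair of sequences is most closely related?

seq1–seq2: 10/30 differ, p = 0.333, d = 0.441.
seq1–seq3: 10/30 differ, p = 0.333, d = 0.441.
seq2–seq3: 2/30 differ, p = 0.067, d = 0.070.
The smallest distance is between seq2 and seq3.

seq2 and seq3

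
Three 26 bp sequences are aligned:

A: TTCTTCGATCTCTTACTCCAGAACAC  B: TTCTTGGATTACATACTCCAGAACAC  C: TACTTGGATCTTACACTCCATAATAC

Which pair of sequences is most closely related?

A–B: 4/26 differ, p = 0.154, d = 0.172.
A–C: 7/26 differ, p = 0.269, d = 0.334.
B–C: 7/26 differ, p = 0.269, d = 0.334.
The smallest distance is between A and B.

A and B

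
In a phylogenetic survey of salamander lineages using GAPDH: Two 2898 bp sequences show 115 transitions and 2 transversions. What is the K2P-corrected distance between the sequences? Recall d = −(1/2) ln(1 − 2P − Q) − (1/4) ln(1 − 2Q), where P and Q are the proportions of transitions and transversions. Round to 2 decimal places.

0.04

P = 115/2898 ≈ 0.039683 and Q = 2/2898 ≈ 0.00069.
Under the Kimura two-parameter model, d = −½ ln(1 − 2P − Q) − ¼ ln(1 − 2Q).
1 − 2P − Q = 0.919944, giving −½ ln(0.919944) = 0.041721.
1 − 2Q = 0.99862, giving −¼ ln(0.99862) = 0.000345.
d = 0.041721 + 0.000345 = 0.042066.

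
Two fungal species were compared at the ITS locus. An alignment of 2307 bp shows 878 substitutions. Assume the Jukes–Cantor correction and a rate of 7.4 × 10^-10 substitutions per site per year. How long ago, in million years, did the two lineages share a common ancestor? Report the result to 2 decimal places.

p = 878/2307 ≈ 0.380581.
d = −(3/4) ln(1 − 4p/3) = −0.75 ln(1 − 0.507441) = −0.75 ln(0.492559)
  = −0.75 × (-0.708141) = 0.531106 substitutions/site.
Under a molecular clock d = 2μt, so t = d/(2μ) = 0.531106 / (2 × 7.4 × 10^-10) = 358.86 million years.

358.86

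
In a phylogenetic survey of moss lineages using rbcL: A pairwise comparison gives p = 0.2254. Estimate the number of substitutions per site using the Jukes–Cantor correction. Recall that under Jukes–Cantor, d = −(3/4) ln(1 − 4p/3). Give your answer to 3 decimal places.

0.268

d = −(3/4) ln(1 − 4p/3) = −0.75 ln(1 − 0.300533) = −0.75 ln(0.699467)
  = −0.75 × (-0.357437) = 0.268078 substitutions/site.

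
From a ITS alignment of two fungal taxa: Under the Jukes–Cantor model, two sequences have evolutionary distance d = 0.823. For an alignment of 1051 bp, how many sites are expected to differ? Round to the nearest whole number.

Invert JC69: p = (3/4)(1 − e^(−4d/3)) = 0.75 × (1 − e^(-1.097333)) = 0.75 × (1 − 0.333760) = 0.499680.
Expected differing sites = pL ≈ 0.499680 × 1051 = 525.16368 ≈ 525.

525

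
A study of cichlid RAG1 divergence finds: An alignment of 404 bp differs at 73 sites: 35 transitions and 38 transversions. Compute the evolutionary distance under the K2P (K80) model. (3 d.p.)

0.208

P = 35/404 ≈ 0.086634 and Q = 38/404 ≈ 0.094059.
Under the Kimura two-parameter model, d = −½ ln(1 − 2P − Q) − ¼ ln(1 − 2Q).
1 − 2P − Q = 0.732673, giving −½ ln(0.732673) = 0.155528.
1 − 2Q = 0.811882, giving −¼ ln(0.811882) = 0.052100.
d = 0.155528 + 0.052100 = 0.207628.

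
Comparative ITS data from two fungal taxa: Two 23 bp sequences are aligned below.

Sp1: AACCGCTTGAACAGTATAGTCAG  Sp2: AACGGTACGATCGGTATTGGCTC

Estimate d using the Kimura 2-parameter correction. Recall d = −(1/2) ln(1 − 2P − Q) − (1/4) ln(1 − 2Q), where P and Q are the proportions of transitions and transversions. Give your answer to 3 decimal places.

Of 23 sites, 3 differences are transitions and 7 are transversions, so P = 3/23 ≈ 0.130435 and Q = 7/23 ≈ 0.304348.
Under the Kimura two-parameter model, d = −½ ln(1 − 2P − Q) − ¼ ln(1 − 2Q).
1 − 2P − Q = 0.434782, giving −½ ln(0.434782) = 0.416455.
1 − 2Q = 0.391304, giving −¼ ln(0.391304) = 0.234568.
d = 0.416455 + 0.234568 = 0.651023.

0.651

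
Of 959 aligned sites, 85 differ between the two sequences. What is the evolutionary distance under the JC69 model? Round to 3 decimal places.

p = 85/959 ≈ 0.088634.
d = −(3/4) ln(1 − 4p/3) = −0.75 ln(1 − 0.118179) = −0.75 ln(0.881821)
  = −0.75 × (-0.125766) = 0.094325 substitutions/site.

0.094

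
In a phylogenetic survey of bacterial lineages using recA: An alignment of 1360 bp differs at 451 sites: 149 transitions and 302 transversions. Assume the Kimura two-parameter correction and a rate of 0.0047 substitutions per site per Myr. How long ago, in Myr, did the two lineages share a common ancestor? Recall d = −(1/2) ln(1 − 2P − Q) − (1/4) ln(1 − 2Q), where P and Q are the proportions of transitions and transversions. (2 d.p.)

P = 149/1360 ≈ 0.109559 and Q = 302/1360 ≈ 0.222059.
Under the Kimura two-parameter model, d = −½ ln(1 − 2P − Q) − ¼ ln(1 − 2Q).
1 − 2P − Q = 0.558823, giving −½ ln(0.558823) = 0.290961.
1 − 2Q = 0.555882, giving −¼ ln(0.555882) = 0.146800.
d = 0.290961 + 0.146800 = 0.437761.
Under a molecular clock d = 2μt, so t = d/(2μ) = 0.437761 / (2 × 0.0047) = 46.57 Myr.

46.57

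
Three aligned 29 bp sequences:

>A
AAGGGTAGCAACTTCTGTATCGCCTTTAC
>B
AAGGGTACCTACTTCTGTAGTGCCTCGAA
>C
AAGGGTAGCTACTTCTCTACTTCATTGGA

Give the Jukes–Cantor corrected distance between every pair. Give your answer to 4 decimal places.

d(A,B) = 0.2913, d(A,C) = 0.4006, d(B,C) = 0.2913

A–B: 7/29 sites differ → p ≈ 0.241379, d = −0.75 ln(1 − 0.321839) = 0.291278 ≈ 0.2913.
A–C: 9/29 sites differ → p ≈ 0.310345, d = −0.75 ln(1 − 0.413793) = 0.400562 ≈ 0.4006.
B–C: 7/29 sites differ → p ≈ 0.241379, d = −0.75 ln(1 − 0.321839) = 0.291278 ≈ 0.2913.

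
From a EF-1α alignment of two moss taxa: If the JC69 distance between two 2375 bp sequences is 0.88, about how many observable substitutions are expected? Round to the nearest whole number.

1230

Invert JC69: p = (3/4)(1 − e^(−4d/3)) = 0.75 × (1 − e^(-1.173333)) = 0.75 × (1 − 0.309334) = 0.518000.
Expected differing sites = pL ≈ 0.518000 × 2375 = 1230.25 ≈ 1230.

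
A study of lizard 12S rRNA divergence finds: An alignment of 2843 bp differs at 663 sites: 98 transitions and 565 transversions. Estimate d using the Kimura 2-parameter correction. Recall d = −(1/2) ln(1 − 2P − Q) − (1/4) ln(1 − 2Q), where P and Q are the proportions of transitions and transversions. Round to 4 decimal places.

P = 98/2843 ≈ 0.034471 and Q = 565/2843 ≈ 0.198734.
Under the Kimura two-parameter model, d = −½ ln(1 − 2P − Q) − ¼ ln(1 − 2Q).
1 − 2P − Q = 0.732324, giving −½ ln(0.732324) = 0.155766.
1 − 2Q = 0.602532, giving −¼ ln(0.602532) = 0.126654.
d = 0.155766 + 0.126654 = 0.282420.

0.2824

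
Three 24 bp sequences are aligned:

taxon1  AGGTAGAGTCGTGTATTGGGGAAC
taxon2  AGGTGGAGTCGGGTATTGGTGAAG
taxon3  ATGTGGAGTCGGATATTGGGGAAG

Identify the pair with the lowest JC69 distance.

taxon1–taxon2: 4/24 differ, p = 0.167, d = 0.188.
taxon1–taxon3: 5/24 differ, p = 0.208, d = 0.244.
taxon2–taxon3: 3/24 differ, p = 0.125, d = 0.137.
The smallest distance is between taxon2 and taxon3.

taxon2 and taxon3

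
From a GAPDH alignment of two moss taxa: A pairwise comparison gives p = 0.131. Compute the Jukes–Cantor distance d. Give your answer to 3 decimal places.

d = −(3/4) ln(1 − 4p/3) = −0.75 ln(1 − 0.174667) = −0.75 ln(0.825333)
  = −0.75 × (-0.191968) = 0.143976 substitutions/site.

0.144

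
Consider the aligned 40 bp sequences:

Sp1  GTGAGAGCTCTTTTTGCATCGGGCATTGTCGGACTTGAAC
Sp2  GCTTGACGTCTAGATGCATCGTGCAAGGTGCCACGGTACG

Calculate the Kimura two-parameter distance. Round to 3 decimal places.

0.922

Of 40 sites, 1 differences are transitions and 18 are transversions, so P = 1/40 = 0.025 and Q = 18/40 = 0.45.
Under the Kimura two-parameter model, d = −½ ln(1 − 2P − Q) − ¼ ln(1 − 2Q).
1 − 2P − Q = 0.5, giving −½ ln(0.5) = 0.346574.
1 − 2Q = 0.1, giving −¼ ln(0.1) = 0.575646.
d = 0.346574 + 0.575646 = 0.922220.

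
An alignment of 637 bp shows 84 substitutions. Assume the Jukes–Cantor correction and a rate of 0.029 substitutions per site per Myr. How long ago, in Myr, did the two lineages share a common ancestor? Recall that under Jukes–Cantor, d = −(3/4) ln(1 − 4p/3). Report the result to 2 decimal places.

p = 84/637 ≈ 0.131868.
d = −(3/4) ln(1 − 4p/3) = −0.75 ln(1 − 0.175824) = −0.75 ln(0.824176)
  = −0.75 × (-0.193371) = 0.145028 substitutions/site.
Under a molecular clock d = 2μt, so t = d/(2μ) = 0.145028 / (2 × 0.029) = 2.50 Myr.

2.50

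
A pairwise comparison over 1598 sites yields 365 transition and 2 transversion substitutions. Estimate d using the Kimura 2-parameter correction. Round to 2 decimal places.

0.31

P = 365/1598 ≈ 0.228411 and Q = 2/1598 ≈ 0.001252.
Under the Kimura two-parameter model, d = −½ ln(1 − 2P − Q) − ¼ ln(1 − 2Q).
1 − 2P − Q = 0.541926, giving −½ ln(0.541926) = 0.306313.
1 − 2Q = 0.997496, giving −¼ ln(0.997496) = 0.000627.
d = 0.306313 + 0.000627 = 0.306940.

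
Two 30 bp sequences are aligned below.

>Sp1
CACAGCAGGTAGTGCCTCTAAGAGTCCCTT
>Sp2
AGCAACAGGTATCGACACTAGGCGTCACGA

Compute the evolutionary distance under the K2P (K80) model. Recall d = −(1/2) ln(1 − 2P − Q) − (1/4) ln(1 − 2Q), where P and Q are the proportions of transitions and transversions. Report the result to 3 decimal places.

Of 30 sites, 4 differences are transitions and 8 are transversions, so P = 4/30 ≈ 0.133333 and Q = 8/30 ≈ 0.266667.
Under the Kimura two-parameter model, d = −½ ln(1 − 2P − Q) − ¼ ln(1 − 2Q).
1 − 2P − Q = 0.466667, giving −½ ln(0.466667) = 0.381070.
1 − 2Q = 0.466666, giving −¼ ln(0.466666) = 0.190535.
d = 0.381070 + 0.190535 = 0.571605.

0.572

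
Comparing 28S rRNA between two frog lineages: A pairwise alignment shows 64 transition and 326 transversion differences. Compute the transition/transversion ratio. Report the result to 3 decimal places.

R = 64/326 = 0.196319… ≈ 0.196 (to 3 d.p.).

0.196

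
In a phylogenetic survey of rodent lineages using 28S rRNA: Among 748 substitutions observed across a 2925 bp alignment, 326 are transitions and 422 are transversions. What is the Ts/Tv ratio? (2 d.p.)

0.77

R = 326/422 = 0.772511… ≈ 0.77 (to 2 d.p.).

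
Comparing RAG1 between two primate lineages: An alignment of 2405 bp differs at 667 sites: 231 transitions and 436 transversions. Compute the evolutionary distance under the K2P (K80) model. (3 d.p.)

P = 231/2405 ≈ 0.09605 and Q = 436/2405 ≈ 0.181289.
Under the Kimura two-parameter model, d = −½ ln(1 − 2P − Q) − ¼ ln(1 − 2Q).
1 − 2P − Q = 0.626611, giving −½ ln(0.626611) = 0.233715.
1 − 2Q = 0.637422, giving −¼ ln(0.637422) = 0.112581.
d = 0.233715 + 0.112581 = 0.346296.

0.346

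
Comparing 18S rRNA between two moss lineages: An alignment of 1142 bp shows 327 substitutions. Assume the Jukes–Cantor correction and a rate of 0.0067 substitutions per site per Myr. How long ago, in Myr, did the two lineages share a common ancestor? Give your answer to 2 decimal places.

26.92

p = 327/1142 ≈ 0.28634.
d = −(3/4) ln(1 − 4p/3) = −0.75 ln(1 − 0.381787) = −0.75 ln(0.618213)
  = −0.75 × (-0.480922) = 0.360692 substitutions/site.
Under a molecular clock d = 2μt, so t = d/(2μ) = 0.360692 / (2 × 0.0067) = 26.92 Myr.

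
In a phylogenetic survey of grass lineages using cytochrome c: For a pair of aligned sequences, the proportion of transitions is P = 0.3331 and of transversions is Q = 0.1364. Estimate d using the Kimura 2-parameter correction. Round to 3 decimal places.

0.891

Under the Kimura two-parameter model, d = −½ ln(1 − 2P − Q) − ¼ ln(1 − 2Q).
1 − 2P − Q = 0.1974, giving −½ ln(0.1974) = 0.811262.
1 − 2Q = 0.7272, giving −¼ ln(0.7272) = 0.079638.
d = 0.811262 + 0.079638 = 0.890900.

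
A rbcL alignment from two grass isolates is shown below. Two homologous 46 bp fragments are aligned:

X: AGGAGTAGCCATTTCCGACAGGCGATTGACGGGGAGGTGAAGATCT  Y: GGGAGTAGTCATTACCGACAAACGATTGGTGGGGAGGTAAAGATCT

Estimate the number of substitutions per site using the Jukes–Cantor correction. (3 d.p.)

The sequences differ at 8 of 46 sites (1, 9, 14, 21, 22, 29, 30, 39), so p = 8/46 ≈ 0.173913.
d = −(3/4) ln(1 − 4p/3) = −0.75 ln(1 − 0.231884) = −0.75 ln(0.768116)
  = −0.75 × (-0.263815) = 0.197861 substitutions/site.

0.198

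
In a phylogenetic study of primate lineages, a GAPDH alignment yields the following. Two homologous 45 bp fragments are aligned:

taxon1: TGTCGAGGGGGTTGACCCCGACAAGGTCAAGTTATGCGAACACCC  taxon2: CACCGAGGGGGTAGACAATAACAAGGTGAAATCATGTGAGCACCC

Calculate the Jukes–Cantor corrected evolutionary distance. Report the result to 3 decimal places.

The sequences differ at 13 of 45 sites, so p = 13/45 ≈ 0.288889.
d = −(3/4) ln(1 − 4p/3) = −0.75 ln(1 − 0.385185) = −0.75 ln(0.614815)
  = −0.75 × (-0.486434) = 0.364826 substitutions/site.

0.365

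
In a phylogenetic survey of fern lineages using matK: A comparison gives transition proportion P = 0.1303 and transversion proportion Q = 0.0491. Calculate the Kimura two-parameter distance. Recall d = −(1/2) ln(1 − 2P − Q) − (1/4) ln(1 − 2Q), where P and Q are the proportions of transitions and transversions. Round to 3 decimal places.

Under the Kimura two-parameter model, d = −½ ln(1 − 2P − Q) − ¼ ln(1 − 2Q).
1 − 2P − Q = 0.6903, giving −½ ln(0.6903) = 0.185314.
1 − 2Q = 0.9018, giving −¼ ln(0.9018) = 0.025841.
d = 0.185314 + 0.025841 = 0.211155.

0.211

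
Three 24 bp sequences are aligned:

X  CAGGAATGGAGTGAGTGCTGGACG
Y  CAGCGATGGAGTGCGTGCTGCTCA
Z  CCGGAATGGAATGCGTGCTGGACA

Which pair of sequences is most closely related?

X and Z

X–Y: 6/24 differ, p = 0.250, d = 0.304.
X–Z: 4/24 differ, p = 0.167, d = 0.188.
Y–Z: 6/24 differ, p = 0.250, d = 0.304.
The smallest distance is between X and Z.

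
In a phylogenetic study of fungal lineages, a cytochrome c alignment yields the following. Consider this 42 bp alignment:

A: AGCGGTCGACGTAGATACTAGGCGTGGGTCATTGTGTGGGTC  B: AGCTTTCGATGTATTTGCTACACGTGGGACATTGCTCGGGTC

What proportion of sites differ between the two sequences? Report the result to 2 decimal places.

0.29

The sequences differ at 12 of 42 positions.
p = 12/42 = 0.285714… ≈ 0.29 (to 2 d.p.).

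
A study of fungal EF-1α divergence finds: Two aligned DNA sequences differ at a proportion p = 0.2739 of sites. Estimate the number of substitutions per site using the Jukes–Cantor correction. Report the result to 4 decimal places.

d = −(3/4) ln(1 − 4p/3) = −0.75 ln(1 − 0.3652) = −0.75 ln(0.6348)
  = −0.75 × (-0.454445) = 0.340834 substitutions/site.

0.3408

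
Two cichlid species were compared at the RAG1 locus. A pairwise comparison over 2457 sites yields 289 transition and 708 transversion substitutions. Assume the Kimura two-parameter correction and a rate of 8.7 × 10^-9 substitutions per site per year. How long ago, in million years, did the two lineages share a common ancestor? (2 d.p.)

33.63

P = 289/2457 ≈ 0.117623 and Q = 708/2457 ≈ 0.288156.
Under the Kimura two-parameter model, d = −½ ln(1 − 2P − Q) − ¼ ln(1 − 2Q).
1 − 2P − Q = 0.476598, giving −½ ln(0.476598) = 0.370541.
1 − 2Q = 0.423688, giving −¼ ln(0.423688) = 0.214689.
d = 0.370541 + 0.214689 = 0.585230.
Under a molecular clock d = 2μt, so t = d/(2μ) = 0.585230 / (2 × 8.7 × 10^-9) = 33.63 million years.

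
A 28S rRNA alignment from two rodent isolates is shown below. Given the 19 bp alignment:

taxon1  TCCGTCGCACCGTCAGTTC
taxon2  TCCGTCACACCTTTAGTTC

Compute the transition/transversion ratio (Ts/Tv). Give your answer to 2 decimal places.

Transitions are A↔G and C↔T; transversions are all other mismatches.
Transitions: 2. Transversions: 1.
R = 2/1 = 2.00.

2.00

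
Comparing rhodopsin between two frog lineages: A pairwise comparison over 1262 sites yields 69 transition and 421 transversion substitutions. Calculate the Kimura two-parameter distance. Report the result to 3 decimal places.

0.568

P = 69/1262 ≈ 0.054675 and Q = 421/1262 ≈ 0.333597.
Under the Kimura two-parameter model, d = −½ ln(1 − 2P − Q) − ¼ ln(1 − 2Q).
1 − 2P − Q = 0.557053, giving −½ ln(0.557053) = 0.292547.
1 − 2Q = 0.332806, giving −¼ ln(0.332806) = 0.275049.
d = 0.292547 + 0.275049 = 0.567596.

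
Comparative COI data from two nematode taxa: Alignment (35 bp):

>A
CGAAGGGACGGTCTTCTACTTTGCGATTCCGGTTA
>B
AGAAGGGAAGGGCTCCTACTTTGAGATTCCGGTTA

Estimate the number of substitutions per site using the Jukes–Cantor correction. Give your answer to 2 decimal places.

The sequences differ at 5 of 35 sites (1, 9, 12, 15, 24), so p = 5/35 ≈ 0.142857.
d = −(3/4) ln(1 − 4p/3) = −0.75 ln(1 − 0.190476) = −0.75 ln(0.809524)
  = −0.75 × (-0.211309) = 0.158482 substitutions/site.

0.16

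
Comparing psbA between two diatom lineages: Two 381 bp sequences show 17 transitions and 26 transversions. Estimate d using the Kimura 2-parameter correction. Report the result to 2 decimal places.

0.12

P = 17/381 ≈ 0.044619 and Q = 26/381 ≈ 0.068241.
Under the Kimura two-parameter model, d = −½ ln(1 − 2P − Q) − ¼ ln(1 − 2Q).
1 − 2P − Q = 0.842521, giving −½ ln(0.842521) = 0.085678.
1 − 2Q = 0.863518, giving −¼ ln(0.863518) = 0.036685.
d = 0.085678 + 0.036685 = 0.122363.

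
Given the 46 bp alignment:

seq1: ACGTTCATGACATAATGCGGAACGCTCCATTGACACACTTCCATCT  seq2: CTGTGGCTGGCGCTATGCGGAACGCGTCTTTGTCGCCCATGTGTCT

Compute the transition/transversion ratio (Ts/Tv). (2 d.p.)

0.73

Transitions are A↔G and C↔T; transversions are all other mismatches.
Transitions: 8. Transversions: 11.
R = 8/11 = 0.727272… ≈ 0.73 (to 2 d.p.).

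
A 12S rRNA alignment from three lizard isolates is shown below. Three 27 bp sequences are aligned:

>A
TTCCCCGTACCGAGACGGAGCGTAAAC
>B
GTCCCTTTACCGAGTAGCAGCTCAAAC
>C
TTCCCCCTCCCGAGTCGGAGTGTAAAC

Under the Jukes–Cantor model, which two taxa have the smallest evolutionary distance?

A–B: 8/27 differ, p = 0.296, d = 0.377.
A–C: 4/27 differ, p = 0.148, d = 0.165.
B–C: 9/27 differ, p = 0.333, d = 0.441.
The smallest distance is between A and C.

A and C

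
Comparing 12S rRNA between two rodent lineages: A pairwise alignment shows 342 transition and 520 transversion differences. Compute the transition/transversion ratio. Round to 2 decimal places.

R = 342/520 = 0.657692… ≈ 0.66 (to 2 d.p.).

0.66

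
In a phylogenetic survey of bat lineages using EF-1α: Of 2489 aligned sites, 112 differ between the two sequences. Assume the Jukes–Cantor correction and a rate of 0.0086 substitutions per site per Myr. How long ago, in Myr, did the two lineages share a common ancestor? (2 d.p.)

p = 112/2489 ≈ 0.044998.
d = −(3/4) ln(1 − 4p/3) = −0.75 ln(1 − 0.059997) = −0.75 ln(0.940003)
  = −0.75 × (-0.061872) = 0.046404 substitutions/site.
Under a molecular clock d = 2μt, so t = d/(2μ) = 0.046404 / (2 × 0.0086) = 2.70 Myr.

2.70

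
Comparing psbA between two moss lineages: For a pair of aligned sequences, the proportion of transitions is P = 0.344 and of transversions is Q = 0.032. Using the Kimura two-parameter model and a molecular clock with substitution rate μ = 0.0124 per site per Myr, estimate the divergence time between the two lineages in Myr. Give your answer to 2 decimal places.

26.33

Under the Kimura two-parameter model, d = −½ ln(1 − 2P − Q) − ¼ ln(1 − 2Q).
1 − 2P − Q = 0.28, giving −½ ln(0.28) = 0.636483.
1 − 2Q = 0.936, giving −¼ ln(0.936) = 0.016535.
d = 0.636483 + 0.016535 = 0.653018.
Under a molecular clock d = 2μt, so t = d/(2μ) = 0.653018 / (2 × 0.0124) = 26.33 Myr.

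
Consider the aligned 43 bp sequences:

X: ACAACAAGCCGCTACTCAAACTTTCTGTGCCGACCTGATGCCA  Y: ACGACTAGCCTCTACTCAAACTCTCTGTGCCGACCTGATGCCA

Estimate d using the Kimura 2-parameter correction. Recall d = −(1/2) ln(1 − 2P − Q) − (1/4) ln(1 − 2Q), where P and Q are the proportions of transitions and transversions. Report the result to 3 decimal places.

Of 43 sites, 2 differences are transitions and 2 are transversions, so P = 2/43 ≈ 0.046512 and Q = 2/43 ≈ 0.046512.
Under the Kimura two-parameter model, d = −½ ln(1 − 2P − Q) − ¼ ln(1 − 2Q).
1 − 2P − Q = 0.860464, giving −½ ln(0.860464) = 0.075142.
1 − 2Q = 0.906976, giving −¼ ln(0.906976) = 0.024410.
d = 0.075142 + 0.024410 = 0.099552.

0.100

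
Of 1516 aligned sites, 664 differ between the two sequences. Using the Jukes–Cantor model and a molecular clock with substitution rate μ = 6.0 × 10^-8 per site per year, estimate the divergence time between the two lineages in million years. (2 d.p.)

p = 664/1516 ≈ 0.437995.
d = −(3/4) ln(1 − 4p/3) = −0.75 ln(1 − 0.583993) = −0.75 ln(0.416007)
  = −0.75 × (-0.877053) = 0.657790 substitutions/site.
Under a molecular clock d = 2μt, so t = d/(2μ) = 0.657790 / (2 × 6.0 × 10^-8) = 5.48 million years.

5.48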